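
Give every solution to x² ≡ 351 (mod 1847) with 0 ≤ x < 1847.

Since 1847 ≡ 3 (mod 4), a square root of 351 is 351^((1847+1)/4) = 351^462 mod 1847.
Repeated squaring: 351^2≡1299, 351^4≡1090, 351^8≡479, 351^16≡413, 351^32≡645, 351^64≡450, 351^128≡1177, 351^256≡79 (mod 1847).
351^462 = 351^(256+128+64+8+4+2) ≡ 795 (mod 1847).
Check: 795² = 632025 ≡ 351 (mod 1847). The two roots are 795 and 1052.

795, 1052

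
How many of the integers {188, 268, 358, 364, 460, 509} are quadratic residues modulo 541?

(188/541) = +1 → QR.
(268/541) = -1 → non-residue.
(358/541) = -1 → non-residue.
(364/541) = -1 → non-residue.
(460/541) = +1 → QR.
(509/541) = -1 → non-residue.
Total quadratic residues among the 6: 2.

2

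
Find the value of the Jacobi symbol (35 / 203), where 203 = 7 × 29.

0

Reciprocity: 35 ≡ 3 and 203 ≡ 3 (mod 4), so (35/203) = −(203/35).
Reduce top mod 35: now compute (28/35).
Pull out 2^2: since 35 ≡ 3 (mod 8), (2/35) = -1, so (2/35)^2 = +1.
Reciprocity: 7 ≡ 3 and 35 ≡ 3 (mod 4), so (7/35) = −(35/7).
Reduce top mod 7: now compute (0/7).
Top reduces to 0: gcd > 1, so the symbol is 0.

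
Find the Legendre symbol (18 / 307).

Pull out 2: since 307 ≡ 3 (mod 8), (2/307) = -1.
Reciprocity: 9 ≡ 1 and 307 ≡ 3 (mod 4), so (9/307) = +(307/9).
Reduce top mod 9: now compute (1/9).
Reached (1/9) = 1. Collecting the sign flips along the way, the symbol is -1.

-1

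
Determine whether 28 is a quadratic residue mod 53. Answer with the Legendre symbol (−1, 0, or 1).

Euler's criterion: (28/53) ≡ 28^26 (mod 53).
28^2 ≡ 42 (mod 53)
28^4 ≡ 15 (mod 53)
28^8 ≡ 13 (mod 53)
28^16 ≡ 10 (mod 53)
28^26 = 28^(16+8+2) ≡ 1 (mod 53).
Result is 1, so (28/53) = 1.

1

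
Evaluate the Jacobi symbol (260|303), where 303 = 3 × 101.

Pull out 2^2: since 303 ≡ 7 (mod 8), (2/303) = +1, so (2/303)^2 = +1.
Reciprocity: 65 ≡ 1 and 303 ≡ 3 (mod 4), so (65/303) = +(303/65).
Reduce top mod 65: now compute (43/65).
Reciprocity: 43 ≡ 3 and 65 ≡ 1 (mod 4), so (43/65) = +(65/43).
Reduce top mod 43: now compute (22/43).
Pull out 2: since 43 ≡ 3 (mod 8), (2/43) = -1.
Reciprocity: 11 ≡ 3 and 43 ≡ 3 (mod 4), so (11/43) = −(43/11).
Reduce top mod 11: now compute (10/11).
Pull out 2: since 11 ≡ 3 (mod 8), (2/11) = -1.
Reciprocity: 5 ≡ 1 and 11 ≡ 3 (mod 4), so (5/11) = +(11/5).
Reduce top mod 5: now compute (1/5).
Reached (1/5) = 1. Collecting the sign flips along the way, the symbol is -1.

-1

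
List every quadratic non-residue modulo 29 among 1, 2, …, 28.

2,3,8,10,11,12,14,15,17,18,19,21,26,27

Square k = 1,…,14 (k and 29−k give the same square):
1²=1, 2²=4, 3²=9, 4²=16, 5²=25, 6²≡7, 7²≡20, 8²≡6, 9²≡23, 10²≡13, 11²≡5, 12²≡28, 13²≡24, 14²≡22 (mod 29).
The residues are {1, 4, 5, 6, 7, 9, 13, 16, 20, 22, 23, 24, 25, 28}; the non-residues are the remaining 14 nonzero classes.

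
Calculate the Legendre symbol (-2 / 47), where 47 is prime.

First reduce: -2 ≡ 45 (mod 47).
Reciprocity: 45 ≡ 1 and 47 ≡ 3 (mod 4), so (45/47) = +(47/45).
Reduce top mod 45: now compute (2/45).
Pull out 2: since 45 ≡ 5 (mod 8), (2/45) = -1.
Reached (1/45) = 1. Collecting the sign flips along the way, the symbol is -1.

-1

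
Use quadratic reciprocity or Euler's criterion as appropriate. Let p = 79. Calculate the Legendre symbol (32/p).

1

Euler's criterion: (32/79) ≡ 32^39 (mod 79).
32^2 ≡ 76 (mod 79)
32^4 ≡ 9 (mod 79)
32^8 ≡ 2 (mod 79)
32^16 ≡ 4 (mod 79)
32^32 ≡ 16 (mod 79)
32^39 = 32^(32+4+2+1) ≡ 1 (mod 79).
Result is 1, so (32/79) = 1.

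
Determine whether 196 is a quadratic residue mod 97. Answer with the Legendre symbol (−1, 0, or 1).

First reduce: 196 ≡ 2 (mod 97).
Pull out 2: since 97 ≡ 1 (mod 8), (2/97) = +1.
Reached (1/97) = 1. Collecting the sign flips along the way, the symbol is +1.

1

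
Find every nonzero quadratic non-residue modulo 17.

3 5 6 7 10 11 12 14

Square k = 1,…,8 (k and 17−k give the same square):
1²=1, 2²=4, 3²=9, 4²=16, 5²≡8, 6²≡2, 7²≡15, 8²≡13 (mod 17).
The residues are {1, 2, 4, 8, 9, 13, 15, 16}; the non-residues are the remaining 8 nonzero classes.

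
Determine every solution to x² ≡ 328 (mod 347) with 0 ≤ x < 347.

Since 347 ≡ 3 (mod 4), a square root of 328 is 328^((347+1)/4) = 328^87 mod 347.
Repeated squaring: 328^2≡14, 328^4≡196, 328^8≡246, 328^16≡138, 328^32≡306, 328^64≡293 (mod 347).
328^87 = 328^(64+16+4+2+1) ≡ 310 (mod 347).
Check: 310² = 96100 ≡ 328 (mod 347). The two roots are 37 and 310.

37, 310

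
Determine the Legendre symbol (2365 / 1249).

1

First reduce: 2365 ≡ 1116 (mod 1249).
Pull out 2^2: since 1249 ≡ 1 (mod 8), (2/1249) = +1, so (2/1249)^2 = +1.
Reciprocity: 279 ≡ 3 and 1249 ≡ 1 (mod 4), so (279/1249) = +(1249/279).
Reduce top mod 279: now compute (133/279).
Reciprocity: 133 ≡ 1 and 279 ≡ 3 (mod 4), so (133/279) = +(279/133).
Reduce top mod 133: now compute (13/133).
Reciprocity: 13 ≡ 1 and 133 ≡ 1 (mod 4), so (13/133) = +(133/13).
Reduce top mod 13: now compute (3/13).
Reciprocity: 3 ≡ 3 and 13 ≡ 1 (mod 4), so (3/13) = +(13/3).
Reduce top mod 3: now compute (1/3).
Reached (1/3) = 1. Collecting the sign flips along the way, the symbol is +1.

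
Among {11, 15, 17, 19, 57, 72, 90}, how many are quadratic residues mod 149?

2

(11/149) = -1 → non-residue.
(15/149) = -1 → non-residue.
(17/149) = +1 → QR.
(19/149) = +1 → QR.
(57/149) = -1 → non-residue.
(72/149) = -1 → non-residue.
(90/149) = -1 → non-residue.
Total quadratic residues among the 7: 2.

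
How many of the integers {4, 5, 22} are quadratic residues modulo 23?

(4/23) = +1 → QR.
(5/23) = -1 → non-residue.
(22/23) = -1 → non-residue.
Total quadratic residues among the 3: 1.

1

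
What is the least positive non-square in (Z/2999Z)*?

(2/2999) = +1, so 2 is a residue.
(3/2999) = +1, so 3 is a residue.
(4/2999) = +1, so 4 is a residue.
(5/2999) = +1, so 5 is a residue.
(6/2999) = +1, so 6 is a residue.
(7/2999) = +1, so 7 is a residue.
(8/2999) = +1, so 8 is a residue.
(9/2999) = +1, so 9 is a residue.
(10/2999) = +1, so 10 is a residue.
(11/2999) = +1, so 11 is a residue.
(12/2999) = +1, so 12 is a residue.
(13/2999) = +1, so 13 is a residue.
(14/2999) = +1, so 14 is a residue.
(15/2999) = +1, so 15 is a residue.
(16/2999) = +1, so 16 is a residue.
(17/2999) = −1, so 17 is the smallest positive non-residue mod 2999.

17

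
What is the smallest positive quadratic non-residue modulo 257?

3

(2/257) = +1, so 2 is a residue.
(3/257) = −1, so 3 is the smallest positive non-residue mod 257.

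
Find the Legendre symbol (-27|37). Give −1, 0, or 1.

Euler's criterion: (-27/37) ≡ 10^18 (mod 37).
10^2 ≡ 26 (mod 37)
10^4 ≡ 10 (mod 37)
10^8 ≡ 26 (mod 37)
10^16 ≡ 10 (mod 37)
10^18 = 10^(16+2) ≡ 1 (mod 37).
Result is 1, so (-27/37) = 1.

1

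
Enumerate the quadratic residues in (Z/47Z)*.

Square k = 1,…,23 (k and 47−k give the same square):
1²=1, 2²=4, 3²=9, 4²=16, 5²=25, 6²=36, 7²≡2, 8²≡17, 9²≡34, 10²≡6, 11²≡27, 12²≡3, 13²≡28, 14²≡8, 15²≡37, 16²≡21, 17²≡7, 18²≡42, 19²≡32, 20²≡24, 21²≡18, 22²≡14, 23²≡12 (mod 47).
So the quadratic residues mod 47 are {1, 2, 3, 4, 6, 7, 8, 9, 12, 14, 16, 17, 18, 21, 24, 25, 27, 28, 32, 34, 36, 37, 42}.

1,2,3,4,6,7,8,9,12,14,16,17,18,21,24,25,27,28,32,34,36,37,42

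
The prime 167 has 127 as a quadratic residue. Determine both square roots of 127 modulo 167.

36, 131

Since 167 ≡ 3 (mod 4), a square root of 127 is 127^((167+1)/4) = 127^42 mod 167.
Repeated squaring: 127^2≡97, 127^4≡57, 127^8≡76, 127^16≡98, 127^32≡85 (mod 167).
127^42 = 127^(32+8+2) ≡ 36 (mod 167).
Check: 36² = 1296 ≡ 127 (mod 167). The two roots are 36 and 131.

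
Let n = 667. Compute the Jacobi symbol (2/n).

Pull out 2: since 667 ≡ 3 (mod 8), (2/667) = -1.
Reached (1/667) = 1. Collecting the sign flips along the way, the symbol is -1.

-1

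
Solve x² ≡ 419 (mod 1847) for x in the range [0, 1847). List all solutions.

Since 1847 ≡ 3 (mod 4), a square root of 419 is 419^((1847+1)/4) = 419^462 mod 1847.
Repeated squaring: 419^2≡96, 419^4≡1828, 419^8≡361, 419^16≡1031, 419^32≡936, 419^64≡618, 419^128≡1442, 419^256≡1489 (mod 1847).
419^462 = 419^(256+128+64+8+4+2) ≡ 144 (mod 1847).
Check: 144² = 20736 ≡ 419 (mod 1847). The two roots are 144 and 1703.

144, 1703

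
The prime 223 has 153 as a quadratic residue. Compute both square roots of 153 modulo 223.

61, 162

Since 223 ≡ 3 (mod 4), a square root of 153 is 153^((223+1)/4) = 153^56 mod 223.
Repeated squaring: 153^2≡217, 153^4≡36, 153^8≡181, 153^16≡203, 153^32≡177 (mod 223).
153^56 = 153^(32+16+8) ≡ 162 (mod 223).
Check: 162² = 26244 ≡ 153 (mod 223). The two roots are 61 and 162.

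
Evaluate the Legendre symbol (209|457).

Euler's criterion: (209/457) ≡ 209^228 (mod 457).
209^2 ≡ 266 (mod 457)
209^4 ≡ 378 (mod 457)
209^8 ≡ 300 (mod 457)
209^16 ≡ 428 (mod 457)
209^32 ≡ 384 (mod 457)
209^64 ≡ 302 (mod 457)
209^128 ≡ 261 (mod 457)
209^228 = 209^(128+64+32+4) ≡ 456 (mod 457).
Result is 456 ≡ −1, so (209/457) = −1.

-1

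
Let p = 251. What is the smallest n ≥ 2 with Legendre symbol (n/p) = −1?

(2/251) = −1, so 2 is the smallest positive non-residue mod 251.

2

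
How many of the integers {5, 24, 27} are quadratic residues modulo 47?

2

(5/47) = -1 → non-residue.
(24/47) = +1 → QR.
(27/47) = +1 → QR.
Total quadratic residues among the 3: 2.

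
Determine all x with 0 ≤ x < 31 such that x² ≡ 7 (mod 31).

Since 31 ≡ 3 (mod 4), a square root of 7 is 7^((31+1)/4) = 7^8 mod 31.
Repeated squaring: 7^2≡18, 7^4≡14, 7^8≡10 (mod 31).
7^8 = 7^(8) ≡ 10 (mod 31).
Check: 10² = 100 ≡ 7 (mod 31). The two roots are 10 and 21.

10, 21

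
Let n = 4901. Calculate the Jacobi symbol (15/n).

-1

Reciprocity: 15 ≡ 3 and 4901 ≡ 1 (mod 4), so (15/4901) = +(4901/15).
Reduce top mod 15: now compute (11/15).
Reciprocity: 11 ≡ 3 and 15 ≡ 3 (mod 4), so (11/15) = −(15/11).
Reduce top mod 11: now compute (4/11).
Pull out 2^2: since 11 ≡ 3 (mod 8), (2/11) = -1, so (2/11)^2 = +1.
Reached (1/11) = 1. Collecting the sign flips along the way, the symbol is -1.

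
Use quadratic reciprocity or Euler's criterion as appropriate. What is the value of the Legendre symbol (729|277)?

First reduce: 729 ≡ 175 (mod 277).
Reciprocity: 175 ≡ 3 and 277 ≡ 1 (mod 4), so (175/277) = +(277/175).
Reduce top mod 175: now compute (102/175).
Pull out 2: since 175 ≡ 7 (mod 8), (2/175) = +1.
Reciprocity: 51 ≡ 3 and 175 ≡ 3 (mod 4), so (51/175) = −(175/51).
Reduce top mod 51: now compute (22/51).
Pull out 2: since 51 ≡ 3 (mod 8), (2/51) = -1.
Reciprocity: 11 ≡ 3 and 51 ≡ 3 (mod 4), so (11/51) = −(51/11).
Reduce top mod 11: now compute (7/11).
Reciprocity: 7 ≡ 3 and 11 ≡ 3 (mod 4), so (7/11) = −(11/7).
Reduce top mod 7: now compute (4/7).
Pull out 2^2: since 7 ≡ 7 (mod 8), (2/7) = +1, so (2/7)^2 = +1.
Reached (1/7) = 1. Collecting the sign flips along the way, the symbol is +1.

1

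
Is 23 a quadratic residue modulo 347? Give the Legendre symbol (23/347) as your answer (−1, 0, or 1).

-1

Euler's criterion: (23/347) ≡ 23^173 (mod 347).
23^2 ≡ 182 (mod 347)
23^4 ≡ 159 (mod 347)
23^8 ≡ 297 (mod 347)
23^16 ≡ 71 (mod 347)
23^32 ≡ 183 (mod 347)
23^64 ≡ 177 (mod 347)
23^128 ≡ 99 (mod 347)
23^173 = 23^(128+32+8+4+1) ≡ 346 (mod 347).
Result is 346 ≡ −1, so (23/347) = −1.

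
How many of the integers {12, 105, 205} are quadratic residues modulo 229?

1

(12/229) = +1 → QR.
(105/229) = -1 → non-residue.
(205/229) = -1 → non-residue.
Total quadratic residues among the 3: 1.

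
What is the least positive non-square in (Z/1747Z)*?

2

(2/1747) = −1, so 2 is the smallest positive non-residue mod 1747.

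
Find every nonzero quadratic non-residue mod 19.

Square k = 1,…,9 (k and 19−k give the same square):
1²=1, 2²=4, 3²=9, 4²=16, 5²≡6, 6²≡17, 7²≡11, 8²≡7, 9²≡5 (mod 19).
The residues are {1, 4, 5, 6, 7, 9, 11, 16, 17}; the non-residues are the remaining 9 nonzero classes.

2, 3, 8, 10, 12, 13, 14, 15, 18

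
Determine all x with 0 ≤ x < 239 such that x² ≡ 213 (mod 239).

Since 239 ≡ 3 (mod 4), a square root of 213 is 213^((239+1)/4) = 213^60 mod 239.
Repeated squaring: 213^2≡198, 213^4≡8, 213^8≡64, 213^16≡33, 213^32≡133 (mod 239).
213^60 = 213^(32+16+8+4) ≡ 90 (mod 239).
Check: 90² = 8100 ≡ 213 (mod 239). The two roots are 90 and 149.

90, 149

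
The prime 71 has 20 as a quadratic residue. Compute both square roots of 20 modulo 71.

Since 71 ≡ 3 (mod 4), a square root of 20 is 20^((71+1)/4) = 20^18 mod 71.
Repeated squaring: 20^2≡45, 20^4≡37, 20^8≡20, 20^16≡45 (mod 71).
20^18 = 20^(16+2) ≡ 37 (mod 71).
Check: 37² = 1369 ≡ 20 (mod 71). The two roots are 34 and 37.

34, 37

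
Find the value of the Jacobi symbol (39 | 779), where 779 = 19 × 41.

1

Reciprocity: 39 ≡ 3 and 779 ≡ 3 (mod 4), so (39/779) = −(779/39).
Reduce top mod 39: now compute (38/39).
Pull out 2: since 39 ≡ 7 (mod 8), (2/39) = +1.
Reciprocity: 19 ≡ 3 and 39 ≡ 3 (mod 4), so (19/39) = −(39/19).
Reduce top mod 19: now compute (1/19).
Reached (1/19) = 1. Collecting the sign flips along the way, the symbol is +1.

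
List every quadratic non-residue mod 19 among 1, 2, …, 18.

Square k = 1,…,9 (k and 19−k give the same square):
1²=1, 2²=4, 3²=9, 4²=16, 5²≡6, 6²≡17, 7²≡11, 8²≡7, 9²≡5 (mod 19).
The residues are {1, 4, 5, 6, 7, 9, 11, 16, 17}; the non-residues are the remaining 9 nonzero classes.

2, 3, 8, 10, 12, 13, 14, 15, 18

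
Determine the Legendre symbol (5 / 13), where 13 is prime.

Euler's criterion: (5/13) ≡ 5^6 (mod 13).
5^2 ≡ 12 (mod 13)
5^4 ≡ 1 (mod 13)
5^6 = 5^(4+2) ≡ 12 (mod 13).
Result is 12 ≡ −1, so (5/13) = −1.

-1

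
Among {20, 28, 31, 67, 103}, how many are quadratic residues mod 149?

5

(20/149) = +1 → QR.
(28/149) = +1 → QR.
(31/149) = +1 → QR.
(67/149) = +1 → QR.
(103/149) = +1 → QR.
Total quadratic residues among the 5: 5.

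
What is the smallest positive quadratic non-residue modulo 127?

(2/127) = +1, so 2 is a residue.
(3/127) = −1, so 3 is the smallest positive non-residue mod 127.

3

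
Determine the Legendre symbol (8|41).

1

Euler's criterion: (8/41) ≡ 8^20 (mod 41).
8^2 ≡ 23 (mod 41)
8^4 ≡ 37 (mod 41)
8^8 ≡ 16 (mod 41)
8^16 ≡ 10 (mod 41)
8^20 = 8^(16+4) ≡ 1 (mod 41).
Result is 1, so (8/41) = 1.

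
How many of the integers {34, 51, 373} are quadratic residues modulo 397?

(34/397) = +1 → QR.
(51/397) = -1 → non-residue.
(373/397) = -1 → non-residue.
Total quadratic residues among the 3: 1.

1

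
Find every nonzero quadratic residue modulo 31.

1 2 4 5 7 8 9 10 14 16 18 19 20 25 28

Square k = 1,…,15 (k and 31−k give the same square):
1²=1, 2²=4, 3²=9, 4²=16, 5²=25, 6²≡5, 7²≡18, 8²≡2, 9²≡19, 10²≡7, 11²≡28, 12²≡20, 13²≡14, 14²≡10, 15²≡8 (mod 31).
So the quadratic residues mod 31 are {1, 2, 4, 5, 7, 8, 9, 10, 14, 16, 18, 19, 20, 25, 28}.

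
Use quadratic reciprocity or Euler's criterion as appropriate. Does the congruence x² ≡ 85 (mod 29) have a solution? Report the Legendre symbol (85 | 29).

-1

First reduce: 85 ≡ 27 (mod 29).
Reciprocity: 27 ≡ 3 and 29 ≡ 1 (mod 4), so (27/29) = +(29/27).
Reduce top mod 27: now compute (2/27).
Pull out 2: since 27 ≡ 3 (mod 8), (2/27) = -1.
Reached (1/27) = 1. Collecting the sign flips along the way, the symbol is -1.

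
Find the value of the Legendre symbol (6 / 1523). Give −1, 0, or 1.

-1

Pull out 2: since 1523 ≡ 3 (mod 8), (2/1523) = -1.
Reciprocity: 3 ≡ 3 and 1523 ≡ 3 (mod 4), so (3/1523) = −(1523/3).
Reduce top mod 3: now compute (2/3).
Pull out 2: since 3 ≡ 3 (mod 8), (2/3) = -1.
Reached (1/3) = 1. Collecting the sign flips along the way, the symbol is -1.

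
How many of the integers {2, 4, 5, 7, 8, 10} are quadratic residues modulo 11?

2

(2/11) = -1 → non-residue.
(4/11) = +1 → QR.
(5/11) = +1 → QR.
(7/11) = -1 → non-residue.
(8/11) = -1 → non-residue.
(10/11) = -1 → non-residue.
Total quadratic residues among the 6: 2.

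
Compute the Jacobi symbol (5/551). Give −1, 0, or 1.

Reciprocity: 5 ≡ 1 and 551 ≡ 3 (mod 4), so (5/551) = +(551/5).
Reduce top mod 5: now compute (1/5).
Reached (1/5) = 1. Collecting the sign flips along the way, the symbol is +1.

1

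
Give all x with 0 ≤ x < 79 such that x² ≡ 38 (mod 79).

14, 65

Since 79 ≡ 3 (mod 4), a square root of 38 is 38^((79+1)/4) = 38^20 mod 79.
Repeated squaring: 38^2≡22, 38^4≡10, 38^8≡21, 38^16≡46 (mod 79).
38^20 = 38^(16+4) ≡ 65 (mod 79).
Check: 65² = 4225 ≡ 38 (mod 79). The two roots are 14 and 65.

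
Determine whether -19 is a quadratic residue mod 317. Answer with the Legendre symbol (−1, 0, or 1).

-1

Euler's criterion: (-19/317) ≡ 298^158 (mod 317).
298^2 ≡ 44 (mod 317)
298^4 ≡ 34 (mod 317)
298^8 ≡ 205 (mod 317)
298^16 ≡ 181 (mod 317)
298^32 ≡ 110 (mod 317)
298^64 ≡ 54 (mod 317)
298^128 ≡ 63 (mod 317)
298^158 = 298^(128+16+8+4+2) ≡ 316 (mod 317).
Result is 316 ≡ −1, so (-19/317) = −1.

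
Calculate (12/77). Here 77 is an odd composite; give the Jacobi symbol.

-1

Pull out 2^2: since 77 ≡ 5 (mod 8), (2/77) = -1, so (2/77)^2 = +1.
Reciprocity: 3 ≡ 3 and 77 ≡ 1 (mod 4), so (3/77) = +(77/3).
Reduce top mod 3: now compute (2/3).
Pull out 2: since 3 ≡ 3 (mod 8), (2/3) = -1.
Reached (1/3) = 1. Collecting the sign flips along the way, the symbol is -1.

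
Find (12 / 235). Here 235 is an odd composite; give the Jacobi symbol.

Pull out 2^2: since 235 ≡ 3 (mod 8), (2/235) = -1, so (2/235)^2 = +1.
Reciprocity: 3 ≡ 3 and 235 ≡ 3 (mod 4), so (3/235) = −(235/3).
Reduce top mod 3: now compute (1/3).
Reached (1/3) = 1. Collecting the sign flips along the way, the symbol is -1.

-1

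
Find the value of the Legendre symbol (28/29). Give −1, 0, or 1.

Pull out 2^2: since 29 ≡ 5 (mod 8), (2/29) = -1, so (2/29)^2 = +1.
Reciprocity: 7 ≡ 3 and 29 ≡ 1 (mod 4), so (7/29) = +(29/7).
Reduce top mod 7: now compute (1/7).
Reached (1/7) = 1. Collecting the sign flips along the way, the symbol is +1.

1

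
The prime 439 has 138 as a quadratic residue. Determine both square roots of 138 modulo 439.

160, 279

Since 439 ≡ 3 (mod 4), a square root of 138 is 138^((439+1)/4) = 138^110 mod 439.
Repeated squaring: 138^2≡167, 138^4≡232, 138^8≡266, 138^16≡77, 138^32≡222, 138^64≡116 (mod 439).
138^110 = 138^(64+32+8+4+2) ≡ 160 (mod 439).
Check: 160² = 25600 ≡ 138 (mod 439). The two roots are 160 and 279.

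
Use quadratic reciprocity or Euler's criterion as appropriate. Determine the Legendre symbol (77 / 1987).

Reciprocity: 77 ≡ 1 and 1987 ≡ 3 (mod 4), so (77/1987) = +(1987/77).
Reduce top mod 77: now compute (62/77).
Pull out 2: since 77 ≡ 5 (mod 8), (2/77) = -1.
Reciprocity: 31 ≡ 3 and 77 ≡ 1 (mod 4), so (31/77) = +(77/31).
Reduce top mod 31: now compute (15/31).
Reciprocity: 15 ≡ 3 and 31 ≡ 3 (mod 4), so (15/31) = −(31/15).
Reduce top mod 15: now compute (1/15).
Reached (1/15) = 1. Collecting the sign flips along the way, the symbol is +1.

1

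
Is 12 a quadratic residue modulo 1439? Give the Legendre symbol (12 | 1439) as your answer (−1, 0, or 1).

1

Pull out 2^2: since 1439 ≡ 7 (mod 8), (2/1439) = +1, so (2/1439)^2 = +1.
Reciprocity: 3 ≡ 3 and 1439 ≡ 3 (mod 4), so (3/1439) = −(1439/3).
Reduce top mod 3: now compute (2/3).
Pull out 2: since 3 ≡ 3 (mod 8), (2/3) = -1.
Reached (1/3) = 1. Collecting the sign flips along the way, the symbol is +1.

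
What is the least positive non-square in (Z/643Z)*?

(2/643) = −1, so 2 is the smallest positive non-residue mod 643.

2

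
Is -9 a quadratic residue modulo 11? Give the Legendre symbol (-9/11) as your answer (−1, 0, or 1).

-1

First reduce: -9 ≡ 2 (mod 11).
Pull out 2: since 11 ≡ 3 (mod 8), (2/11) = -1.
Reached (1/11) = 1. Collecting the sign flips along the way, the symbol is -1.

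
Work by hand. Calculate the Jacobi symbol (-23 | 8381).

1

First reduce: -23 ≡ 8358 (mod 8381).
Pull out 2: since 8381 ≡ 5 (mod 8), (2/8381) = -1.
Reciprocity: 4179 ≡ 3 and 8381 ≡ 1 (mod 4), so (4179/8381) = +(8381/4179).
Reduce top mod 4179: now compute (23/4179).
Reciprocity: 23 ≡ 3 and 4179 ≡ 3 (mod 4), so (23/4179) = −(4179/23).
Reduce top mod 23: now compute (16/23).
Pull out 2^4: since 23 ≡ 7 (mod 8), (2/23) = +1, so (2/23)^4 = +1.
Reached (1/23) = 1. Collecting the sign flips along the way, the symbol is +1.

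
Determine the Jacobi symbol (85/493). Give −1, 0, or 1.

Reciprocity: 85 ≡ 1 and 493 ≡ 1 (mod 4), so (85/493) = +(493/85).
Reduce top mod 85: now compute (68/85).
Pull out 2^2: since 85 ≡ 5 (mod 8), (2/85) = -1, so (2/85)^2 = +1.
Reciprocity: 17 ≡ 1 and 85 ≡ 1 (mod 4), so (17/85) = +(85/17).
Reduce top mod 17: now compute (0/17).
Top reduces to 0: gcd > 1, so the symbol is 0.

0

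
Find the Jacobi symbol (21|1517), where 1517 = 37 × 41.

1

Reciprocity: 21 ≡ 1 and 1517 ≡ 1 (mod 4), so (21/1517) = +(1517/21).
Reduce top mod 21: now compute (5/21).
Reciprocity: 5 ≡ 1 and 21 ≡ 1 (mod 4), so (5/21) = +(21/5).
Reduce top mod 5: now compute (1/5).
Reached (1/5) = 1. Collecting the sign flips along the way, the symbol is +1.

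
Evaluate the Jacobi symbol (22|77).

Pull out 2: since 77 ≡ 5 (mod 8), (2/77) = -1.
Reciprocity: 11 ≡ 3 and 77 ≡ 1 (mod 4), so (11/77) = +(77/11).
Reduce top mod 11: now compute (0/11).
Top reduces to 0: gcd > 1, so the symbol is 0.

0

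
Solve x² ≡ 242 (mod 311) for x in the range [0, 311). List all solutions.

104, 207

Since 311 ≡ 3 (mod 4), a square root of 242 is 242^((311+1)/4) = 242^78 mod 311.
Repeated squaring: 242^2≡96, 242^4≡197, 242^8≡245, 242^16≡2, 242^32≡4, 242^64≡16 (mod 311).
242^78 = 242^(64+8+4+2) ≡ 104 (mod 311).
Check: 104² = 10816 ≡ 242 (mod 311). The two roots are 104 and 207.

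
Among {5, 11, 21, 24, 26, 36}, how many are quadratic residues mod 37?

(5/37) = -1 → non-residue.
(11/37) = +1 → QR.
(21/37) = +1 → QR.
(24/37) = -1 → non-residue.
(26/37) = +1 → QR.
(36/37) = +1 → QR.
Total quadratic residues among the 6: 4.

4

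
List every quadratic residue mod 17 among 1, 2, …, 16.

1, 2, 4, 8, 9, 13, 15, 16

Square k = 1,…,8 (k and 17−k give the same square):
1²=1, 2²=4, 3²=9, 4²=16, 5²≡8, 6²≡2, 7²≡15, 8²≡13 (mod 17).
So the quadratic residues mod 17 are {1, 2, 4, 8, 9, 13, 15, 16}.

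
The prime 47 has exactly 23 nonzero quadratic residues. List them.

1,2,3,4,6,7,8,9,12,14,16,17,18,21,24,25,27,28,32,34,36,37,42

Square k = 1,…,23 (k and 47−k give the same square):
1²=1, 2²=4, 3²=9, 4²=16, 5²=25, 6²=36, 7²≡2, 8²≡17, 9²≡34, 10²≡6, 11²≡27, 12²≡3, 13²≡28, 14²≡8, 15²≡37, 16²≡21, 17²≡7, 18²≡42, 19²≡32, 20²≡24, 21²≡18, 22²≡14, 23²≡12 (mod 47).
So the quadratic residues mod 47 are {1, 2, 3, 4, 6, 7, 8, 9, 12, 14, 16, 17, 18, 21, 24, 25, 27, 28, 32, 34, 36, 37, 42}.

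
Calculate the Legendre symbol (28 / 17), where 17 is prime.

-1

First reduce: 28 ≡ 11 (mod 17).
Reciprocity: 11 ≡ 3 and 17 ≡ 1 (mod 4), so (11/17) = +(17/11).
Reduce top mod 11: now compute (6/11).
Pull out 2: since 11 ≡ 3 (mod 8), (2/11) = -1.
Reciprocity: 3 ≡ 3 and 11 ≡ 3 (mod 4), so (3/11) = −(11/3).
Reduce top mod 3: now compute (2/3).
Pull out 2: since 3 ≡ 3 (mod 8), (2/3) = -1.
Reached (1/3) = 1. Collecting the sign flips along the way, the symbol is -1.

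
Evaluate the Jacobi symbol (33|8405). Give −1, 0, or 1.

Reciprocity: 33 ≡ 1 and 8405 ≡ 1 (mod 4), so (33/8405) = +(8405/33).
Reduce top mod 33: now compute (23/33).
Reciprocity: 23 ≡ 3 and 33 ≡ 1 (mod 4), so (23/33) = +(33/23).
Reduce top mod 23: now compute (10/23).
Pull out 2: since 23 ≡ 7 (mod 8), (2/23) = +1.
Reciprocity: 5 ≡ 1 and 23 ≡ 3 (mod 4), so (5/23) = +(23/5).
Reduce top mod 5: now compute (3/5).
Reciprocity: 3 ≡ 3 and 5 ≡ 1 (mod 4), so (3/5) = +(5/3).
Reduce top mod 3: now compute (2/3).
Pull out 2: since 3 ≡ 3 (mod 8), (2/3) = -1.
Reached (1/3) = 1. Collecting the sign flips along the way, the symbol is -1.

-1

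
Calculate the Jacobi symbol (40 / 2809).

Pull out 2^3: since 2809 ≡ 1 (mod 8), (2/2809) = +1, so (2/2809)^3 = +1.
Reciprocity: 5 ≡ 1 and 2809 ≡ 1 (mod 4), so (5/2809) = +(2809/5).
Reduce top mod 5: now compute (4/5).
Pull out 2^2: since 5 ≡ 5 (mod 8), (2/5) = -1, so (2/5)^2 = +1.
Reached (1/5) = 1. Collecting the sign flips along the way, the symbol is +1.

1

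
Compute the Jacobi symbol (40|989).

-1

Pull out 2^3: since 989 ≡ 5 (mod 8), (2/989) = -1, so (2/989)^3 = -1.
Reciprocity: 5 ≡ 1 and 989 ≡ 1 (mod 4), so (5/989) = +(989/5).
Reduce top mod 5: now compute (4/5).
Pull out 2^2: since 5 ≡ 5 (mod 8), (2/5) = -1, so (2/5)^2 = +1.
Reached (1/5) = 1. Collecting the sign flips along the way, the symbol is -1.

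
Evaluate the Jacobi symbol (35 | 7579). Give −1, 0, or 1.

1

Reciprocity: 35 ≡ 3 and 7579 ≡ 3 (mod 4), so (35/7579) = −(7579/35).
Reduce top mod 35: now compute (19/35).
Reciprocity: 19 ≡ 3 and 35 ≡ 3 (mod 4), so (19/35) = −(35/19).
Reduce top mod 19: now compute (16/19).
Pull out 2^4: since 19 ≡ 3 (mod 8), (2/19) = -1, so (2/19)^4 = +1.
Reached (1/19) = 1. Collecting the sign flips along the way, the symbol is +1.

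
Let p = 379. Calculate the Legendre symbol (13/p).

-1

Reciprocity: 13 ≡ 1 and 379 ≡ 3 (mod 4), so (13/379) = +(379/13).
Reduce top mod 13: now compute (2/13).
Pull out 2: since 13 ≡ 5 (mod 8), (2/13) = -1.
Reached (1/13) = 1. Collecting the sign flips along the way, the symbol is -1.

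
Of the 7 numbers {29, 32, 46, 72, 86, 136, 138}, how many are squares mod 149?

3

(29/149) = +1 → QR.
(32/149) = -1 → non-residue.
(46/149) = +1 → QR.
(72/149) = -1 → non-residue.
(86/149) = +1 → QR.
(136/149) = -1 → non-residue.
(138/149) = -1 → non-residue.
Total quadratic residues among the 7: 3.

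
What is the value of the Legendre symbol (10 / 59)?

Pull out 2: since 59 ≡ 3 (mod 8), (2/59) = -1.
Reciprocity: 5 ≡ 1 and 59 ≡ 3 (mod 4), so (5/59) = +(59/5).
Reduce top mod 5: now compute (4/5).
Pull out 2^2: since 5 ≡ 5 (mod 8), (2/5) = -1, so (2/5)^2 = +1.
Reached (1/5) = 1. Collecting the sign flips along the way, the symbol is -1.

-1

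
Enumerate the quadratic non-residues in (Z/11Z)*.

2, 6, 7, 8, 10

Square k = 1,…,5 (k and 11−k give the same square):
1²=1, 2²=4, 3²=9, 4²≡5, 5²≡3 (mod 11).
The residues are {1, 3, 4, 5, 9}; the non-residues are the remaining 5 nonzero classes.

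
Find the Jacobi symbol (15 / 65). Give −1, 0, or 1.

Reciprocity: 15 ≡ 3 and 65 ≡ 1 (mod 4), so (15/65) = +(65/15).
Reduce top mod 15: now compute (5/15).
Reciprocity: 5 ≡ 1 and 15 ≡ 3 (mod 4), so (5/15) = +(15/5).
Reduce top mod 5: now compute (0/5).
Top reduces to 0: gcd > 1, so the symbol is 0.

0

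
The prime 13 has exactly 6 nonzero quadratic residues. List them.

1, 3, 4, 9, 10, 12

Square k = 1,…,6 (k and 13−k give the same square):
1²=1, 2²=4, 3²=9, 4²≡3, 5²≡12, 6²≡10 (mod 13).
So the quadratic residues mod 13 are {1, 3, 4, 9, 10, 12}.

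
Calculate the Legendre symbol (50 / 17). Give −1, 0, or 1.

First reduce: 50 ≡ 16 (mod 17).
Pull out 2^4: since 17 ≡ 1 (mod 8), (2/17) = +1, so (2/17)^4 = +1.
Reached (1/17) = 1. Collecting the sign flips along the way, the symbol is +1.

1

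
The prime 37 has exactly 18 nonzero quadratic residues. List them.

Square k = 1,…,18 (k and 37−k give the same square):
1²=1, 2²=4, 3²=9, 4²=16, 5²=25, 6²=36, 7²≡12, 8²≡27, 9²≡7, 10²≡26, 11²≡10, 12²≡33, 13²≡21, 14²≡11, 15²≡3, 16²≡34, 17²≡30, 18²≡28 (mod 37).
So the quadratic residues mod 37 are {1, 3, 4, 7, 9, 10, 11, 12, 16, 21, 25, 26, 27, 28, 30, 33, 34, 36}.

1,3,4,7,9,10,11,12,16,21,25,26,27,28,30,33,34,36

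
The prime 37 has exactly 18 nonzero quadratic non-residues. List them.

Square k = 1,…,18 (k and 37−k give the same square):
1²=1, 2²=4, 3²=9, 4²=16, 5²=25, 6²=36, 7²≡12, 8²≡27, 9²≡7, 10²≡26, 11²≡10, 12²≡33, 13²≡21, 14²≡11, 15²≡3, 16²≡34, 17²≡30, 18²≡28 (mod 37).
The residues are {1, 3, 4, 7, 9, 10, 11, 12, 16, 21, 25, 26, 27, 28, 30, 33, 34, 36}; the non-residues are the remaining 18 nonzero classes.

2,5,6,8,13,14,15,17,18,19,20,22,23,24,29,31,32,35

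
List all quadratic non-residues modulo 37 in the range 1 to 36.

2,5,6,8,13,14,15,17,18,19,20,22,23,24,29,31,32,35

Square k = 1,…,18 (k and 37−k give the same square):
1²=1, 2²=4, 3²=9, 4²=16, 5²=25, 6²=36, 7²≡12, 8²≡27, 9²≡7, 10²≡26, 11²≡10, 12²≡33, 13²≡21, 14²≡11, 15²≡3, 16²≡34, 17²≡30, 18²≡28 (mod 37).
The residues are {1, 3, 4, 7, 9, 10, 11, 12, 16, 21, 25, 26, 27, 28, 30, 33, 34, 36}; the non-residues are the remaining 18 nonzero classes.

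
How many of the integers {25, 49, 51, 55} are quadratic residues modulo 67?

(25/67) = +1 → QR.
(49/67) = +1 → QR.
(51/67) = -1 → non-residue.
(55/67) = +1 → QR.
Total quadratic residues among the 4: 3.

3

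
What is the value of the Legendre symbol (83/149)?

-1

Reciprocity: 83 ≡ 3 and 149 ≡ 1 (mod 4), so (83/149) = +(149/83).
Reduce top mod 83: now compute (66/83).
Pull out 2: since 83 ≡ 3 (mod 8), (2/83) = -1.
Reciprocity: 33 ≡ 1 and 83 ≡ 3 (mod 4), so (33/83) = +(83/33).
Reduce top mod 33: now compute (17/33).
Reciprocity: 17 ≡ 1 and 33 ≡ 1 (mod 4), so (17/33) = +(33/17).
Reduce top mod 17: now compute (16/17).
Pull out 2^4: since 17 ≡ 1 (mod 8), (2/17) = +1, so (2/17)^4 = +1.
Reached (1/17) = 1. Collecting the sign flips along the way, the symbol is -1.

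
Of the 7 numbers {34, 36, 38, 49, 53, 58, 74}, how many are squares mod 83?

3

(34/83) = -1 → non-residue.
(36/83) = +1 → QR.
(38/83) = +1 → QR.
(49/83) = +1 → QR.
(53/83) = -1 → non-residue.
(58/83) = -1 → non-residue.
(74/83) = -1 → non-residue.
Total quadratic residues among the 7: 3.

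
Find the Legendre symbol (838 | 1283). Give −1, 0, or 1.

Pull out 2: since 1283 ≡ 3 (mod 8), (2/1283) = -1.
Reciprocity: 419 ≡ 3 and 1283 ≡ 3 (mod 4), so (419/1283) = −(1283/419).
Reduce top mod 419: now compute (26/419).
Pull out 2: since 419 ≡ 3 (mod 8), (2/419) = -1.
Reciprocity: 13 ≡ 1 and 419 ≡ 3 (mod 4), so (13/419) = +(419/13).
Reduce top mod 13: now compute (3/13).
Reciprocity: 3 ≡ 3 and 13 ≡ 1 (mod 4), so (3/13) = +(13/3).
Reduce top mod 3: now compute (1/3).
Reached (1/3) = 1. Collecting the sign flips along the way, the symbol is -1.

-1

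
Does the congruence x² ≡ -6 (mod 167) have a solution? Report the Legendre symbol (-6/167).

-1

Euler's criterion: (-6/167) ≡ 161^83 (mod 167).
161^2 ≡ 36 (mod 167)
161^4 ≡ 127 (mod 167)
161^8 ≡ 97 (mod 167)
161^16 ≡ 57 (mod 167)
161^32 ≡ 76 (mod 167)
161^64 ≡ 98 (mod 167)
161^83 = 161^(64+16+2+1) ≡ 166 (mod 167).
Result is 166 ≡ −1, so (-6/167) = −1.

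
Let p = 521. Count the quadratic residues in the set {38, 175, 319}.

1

(38/521) = -1 → non-residue.
(175/521) = -1 → non-residue.
(319/521) = +1 → QR.
Total quadratic residues among the 3: 1.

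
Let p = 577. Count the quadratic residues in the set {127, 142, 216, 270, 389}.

(127/577) = +1 → QR.
(142/577) = +1 → QR.
(216/577) = +1 → QR.
(270/577) = -1 → non-residue.
(389/577) = -1 → non-residue.
Total quadratic residues among the 5: 3.

3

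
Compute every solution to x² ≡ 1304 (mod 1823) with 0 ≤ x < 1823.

Since 1823 ≡ 3 (mod 4), a square root of 1304 is 1304^((1823+1)/4) = 1304^456 mod 1823.
Repeated squaring: 1304^2≡1380, 1304^4≡1188, 1304^8≡342, 1304^16≡292, 1304^32≡1406, 1304^64≡704, 1304^128≡1583, 1304^256≡1087 (mod 1823).
1304^456 = 1304^(256+128+64+8) ≡ 310 (mod 1823).
Check: 310² = 96100 ≡ 1304 (mod 1823). The two roots are 310 and 1513.

310, 1513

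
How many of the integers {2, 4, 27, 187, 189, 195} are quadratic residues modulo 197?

(2/197) = -1 → non-residue.
(4/197) = +1 → QR.
(27/197) = -1 → non-residue.
(187/197) = +1 → QR.
(189/197) = -1 → non-residue.
(195/197) = -1 → non-residue.
Total quadratic residues among the 6: 2.

2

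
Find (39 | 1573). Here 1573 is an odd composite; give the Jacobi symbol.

Reciprocity: 39 ≡ 3 and 1573 ≡ 1 (mod 4), so (39/1573) = +(1573/39).
Reduce top mod 39: now compute (13/39).
Reciprocity: 13 ≡ 1 and 39 ≡ 3 (mod 4), so (13/39) = +(39/13).
Reduce top mod 13: now compute (0/13).
Top reduces to 0: gcd > 1, so the symbol is 0.

0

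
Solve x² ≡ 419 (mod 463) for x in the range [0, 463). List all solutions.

96, 367

Since 463 ≡ 3 (mod 4), a square root of 419 is 419^((463+1)/4) = 419^116 mod 463.
Repeated squaring: 419^2≡84, 419^4≡111, 419^8≡283, 419^16≡453, 419^32≡100, 419^64≡277 (mod 463).
419^116 = 419^(64+32+16+4) ≡ 367 (mod 463).
Check: 367² = 134689 ≡ 419 (mod 463). The two roots are 96 and 367.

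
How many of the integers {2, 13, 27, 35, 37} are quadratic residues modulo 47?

(2/47) = +1 → QR.
(13/47) = -1 → non-residue.
(27/47) = +1 → QR.
(35/47) = -1 → non-residue.
(37/47) = +1 → QR.
Total quadratic residues among the 5: 3.

3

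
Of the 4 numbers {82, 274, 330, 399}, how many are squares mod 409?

(82/409) = +1 → QR.
(274/409) = +1 → QR.
(330/409) = -1 → non-residue.
(399/409) = +1 → QR.
Total quadratic residues among the 4: 3.

3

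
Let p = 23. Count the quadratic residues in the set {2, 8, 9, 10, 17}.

(2/23) = +1 → QR.
(8/23) = +1 → QR.
(9/23) = +1 → QR.
(10/23) = -1 → non-residue.
(17/23) = -1 → non-residue.
Total quadratic residues among the 5: 3.

3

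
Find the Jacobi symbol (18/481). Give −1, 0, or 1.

1

Pull out 2: since 481 ≡ 1 (mod 8), (2/481) = +1.
Reciprocity: 9 ≡ 1 and 481 ≡ 1 (mod 4), so (9/481) = +(481/9).
Reduce top mod 9: now compute (4/9).
Pull out 2^2: since 9 ≡ 1 (mod 8), (2/9) = +1, so (2/9)^2 = +1.
Reached (1/9) = 1. Collecting the sign flips along the way, the symbol is +1.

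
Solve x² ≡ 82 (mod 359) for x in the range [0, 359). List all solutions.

21, 338

Since 359 ≡ 3 (mod 4), a square root of 82 is 82^((359+1)/4) = 82^90 mod 359.
Repeated squaring: 82^2≡262, 82^4≡75, 82^8≡240, 82^16≡160, 82^32≡111, 82^64≡115 (mod 359).
82^90 = 82^(64+16+8+2) ≡ 338 (mod 359).
Check: 338² = 114244 ≡ 82 (mod 359). The two roots are 21 and 338.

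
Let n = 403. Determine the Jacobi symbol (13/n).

Reciprocity: 13 ≡ 1 and 403 ≡ 3 (mod 4), so (13/403) = +(403/13).
Reduce top mod 13: now compute (0/13).
Top reduces to 0: gcd > 1, so the symbol is 0.

0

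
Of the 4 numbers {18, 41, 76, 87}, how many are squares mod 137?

3

(18/137) = +1 → QR.
(41/137) = -1 → non-residue.
(76/137) = +1 → QR.
(87/137) = +1 → QR.
Total quadratic residues among the 4: 3.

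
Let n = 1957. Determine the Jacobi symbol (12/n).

Pull out 2^2: since 1957 ≡ 5 (mod 8), (2/1957) = -1, so (2/1957)^2 = +1.
Reciprocity: 3 ≡ 3 and 1957 ≡ 1 (mod 4), so (3/1957) = +(1957/3).
Reduce top mod 3: now compute (1/3).
Reached (1/3) = 1. Collecting the sign flips along the way, the symbol is +1.

1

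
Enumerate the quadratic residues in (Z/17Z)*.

Square k = 1,…,8 (k and 17−k give the same square):
1²=1, 2²=4, 3²=9, 4²=16, 5²≡8, 6²≡2, 7²≡15, 8²≡13 (mod 17).
So the quadratic residues mod 17 are {1, 2, 4, 8, 9, 13, 15, 16}.

1 2 4 8 9 13 15 16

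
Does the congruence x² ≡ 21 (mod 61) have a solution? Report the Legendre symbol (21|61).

Reciprocity: 21 ≡ 1 and 61 ≡ 1 (mod 4), so (21/61) = +(61/21).
Reduce top mod 21: now compute (19/21).
Reciprocity: 19 ≡ 3 and 21 ≡ 1 (mod 4), so (19/21) = +(21/19).
Reduce top mod 19: now compute (2/19).
Pull out 2: since 19 ≡ 3 (mod 8), (2/19) = -1.
Reached (1/19) = 1. Collecting the sign flips along the way, the symbol is -1.

-1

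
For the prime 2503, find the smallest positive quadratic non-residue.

(2/2503) = +1, so 2 is a residue.
(3/2503) = −1, so 3 is the smallest positive non-residue mod 2503.

3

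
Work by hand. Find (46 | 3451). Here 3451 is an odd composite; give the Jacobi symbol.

Pull out 2: since 3451 ≡ 3 (mod 8), (2/3451) = -1.
Reciprocity: 23 ≡ 3 and 3451 ≡ 3 (mod 4), so (23/3451) = −(3451/23).
Reduce top mod 23: now compute (1/23).
Reached (1/23) = 1. Collecting the sign flips along the way, the symbol is +1.

1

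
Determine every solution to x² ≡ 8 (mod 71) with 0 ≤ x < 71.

Since 71 ≡ 3 (mod 4), a square root of 8 is 8^((71+1)/4) = 8^18 mod 71.
Repeated squaring: 8^2≡64, 8^4≡49, 8^8≡58, 8^16≡27 (mod 71).
8^18 = 8^(16+2) ≡ 24 (mod 71).
Check: 24² = 576 ≡ 8 (mod 71). The two roots are 24 and 47.

24, 47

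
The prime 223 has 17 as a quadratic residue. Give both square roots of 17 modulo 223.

Since 223 ≡ 3 (mod 4), a square root of 17 is 17^((223+1)/4) = 17^56 mod 223.
Repeated squaring: 17^2≡66, 17^4≡119, 17^8≡112, 17^16≡56, 17^32≡14 (mod 223).
17^56 = 17^(32+16+8) ≡ 169 (mod 223).
Check: 169² = 28561 ≡ 17 (mod 223). The two roots are 54 and 169.

54, 169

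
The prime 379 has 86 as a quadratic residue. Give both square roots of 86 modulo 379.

125, 254

Since 379 ≡ 3 (mod 4), a square root of 86 is 86^((379+1)/4) = 86^95 mod 379.
Repeated squaring: 86^2≡195, 86^4≡125, 86^8≡86, 86^16≡195, 86^32≡125, 86^64≡86 (mod 379).
86^95 = 86^(64+16+8+4+2+1) ≡ 125 (mod 379).
Check: 125² = 15625 ≡ 86 (mod 379). The two roots are 125 and 254.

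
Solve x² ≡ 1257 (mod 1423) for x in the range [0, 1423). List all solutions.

Since 1423 ≡ 3 (mod 4), a square root of 1257 is 1257^((1423+1)/4) = 1257^356 mod 1423.
Repeated squaring: 1257^2≡519, 1257^4≡414, 1257^8≡636, 1257^16≡364, 1257^32≡157, 1257^64≡458, 1257^128≡583, 1257^256≡1215 (mod 1423).
1257^356 = 1257^(256+64+32+4) ≡ 155 (mod 1423).
Check: 155² = 24025 ≡ 1257 (mod 1423). The two roots are 155 and 1268.

155, 1268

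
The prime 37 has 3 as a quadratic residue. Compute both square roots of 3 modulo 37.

37 ≡ 1 (mod 4), so we find a root by search.
Trying successive values, 15² = 225 ≡ 3 (mod 37). The other root is 37 − 15 = 22.

15, 22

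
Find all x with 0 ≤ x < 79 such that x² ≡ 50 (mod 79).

34, 45

Since 79 ≡ 3 (mod 4), a square root of 50 is 50^((79+1)/4) = 50^20 mod 79.
Repeated squaring: 50^2≡51, 50^4≡73, 50^8≡36, 50^16≡32 (mod 79).
50^20 = 50^(16+4) ≡ 45 (mod 79).
Check: 45² = 2025 ≡ 50 (mod 79). The two roots are 34 and 45.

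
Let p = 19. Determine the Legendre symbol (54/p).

1

First reduce: 54 ≡ 16 (mod 19).
Pull out 2^4: since 19 ≡ 3 (mod 8), (2/19) = -1, so (2/19)^4 = +1.
Reached (1/19) = 1. Collecting the sign flips along the way, the symbol is +1.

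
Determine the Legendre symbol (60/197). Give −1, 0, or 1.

Pull out 2^2: since 197 ≡ 5 (mod 8), (2/197) = -1, so (2/197)^2 = +1.
Reciprocity: 15 ≡ 3 and 197 ≡ 1 (mod 4), so (15/197) = +(197/15).
Reduce top mod 15: now compute (2/15).
Pull out 2: since 15 ≡ 7 (mod 8), (2/15) = +1.
Reached (1/15) = 1. Collecting the sign flips along the way, the symbol is +1.

1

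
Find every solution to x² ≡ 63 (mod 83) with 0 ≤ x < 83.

Since 83 ≡ 3 (mod 4), a square root of 63 is 63^((83+1)/4) = 63^21 mod 83.
Repeated squaring: 63^2≡68, 63^4≡59, 63^8≡78, 63^16≡25 (mod 83).
63^21 = 63^(16+4+1) ≡ 48 (mod 83).
Check: 48² = 2304 ≡ 63 (mod 83). The two roots are 35 and 48.

35, 48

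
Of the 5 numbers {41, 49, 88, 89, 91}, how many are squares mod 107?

3

(41/107) = +1 → QR.
(49/107) = +1 → QR.
(88/107) = -1 → non-residue.
(89/107) = +1 → QR.
(91/107) = -1 → non-residue.
Total quadratic residues among the 5: 3.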